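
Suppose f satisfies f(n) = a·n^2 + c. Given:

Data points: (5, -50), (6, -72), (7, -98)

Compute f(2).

From f(5) = -50 and f(6) = -72: 25a + c = -50 and 36a + c = -72.
Subtracting: 11a = -22, so a = -2; then c = -50 − (-2)·25 = 0.
So f(n) = -2n² + 0, and f(2) = -8.

-8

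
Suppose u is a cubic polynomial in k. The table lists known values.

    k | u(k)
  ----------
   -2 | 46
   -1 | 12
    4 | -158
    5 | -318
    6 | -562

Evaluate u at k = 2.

-18

Write u(k) = ak³ + bk² + ck + d; the 5 given values yield a linear system in the 4 coefficients.
Solving, u(k) = -3k³ + 3k² - 4k + 2.
Then u(2) = -18.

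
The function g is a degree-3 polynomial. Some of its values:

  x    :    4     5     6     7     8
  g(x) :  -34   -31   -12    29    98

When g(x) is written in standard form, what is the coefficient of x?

5

First differences: 3, 19, 41, 69. Second differences: 16, 22, 28. Third differences: 6, 6.
Level-3 differences are constant, so g has degree 3.
Fitting a degree-3 polynomial gives g(x) = x³ - 7x² + 5x - 6.
The coefficient of x is 5.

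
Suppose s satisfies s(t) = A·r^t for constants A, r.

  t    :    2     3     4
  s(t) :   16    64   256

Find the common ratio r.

Consecutive ratio: 64/16 = 4, and 256/64 = 4, so r = 4.
Then A·4^2 = 16 gives A = 1, and s(t) = 1·4^t.

4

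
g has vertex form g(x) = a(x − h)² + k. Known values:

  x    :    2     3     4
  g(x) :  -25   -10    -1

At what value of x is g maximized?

First differences 15, 9; second difference -6 = 2a, so a = -3.
Expanding, the x-coefficient is −2ah = 6h; matching it to the data gives h = 5, and then k = 2.
So g(x) = -3(x − 5)² + 2.
Hence h = 5.

5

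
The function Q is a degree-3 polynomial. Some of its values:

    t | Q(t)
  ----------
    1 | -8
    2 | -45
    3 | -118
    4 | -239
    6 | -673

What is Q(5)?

-420

Write Q(t) = at³ + bt² + ct + d; the 5 given values yield a linear system in the 4 coefficients.
Solving, Q(t) = -2t³ - 6t² - 5t + 5.
Then Q(5) = -420.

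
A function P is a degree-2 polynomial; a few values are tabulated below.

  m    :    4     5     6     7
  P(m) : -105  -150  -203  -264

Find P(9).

Write P(m) = am² + bm + c; the 4 given values yield a linear system in the 3 coefficients.
Solving, P(m) = -4m² - 9m - 5.
Then P(9) = -410.

-410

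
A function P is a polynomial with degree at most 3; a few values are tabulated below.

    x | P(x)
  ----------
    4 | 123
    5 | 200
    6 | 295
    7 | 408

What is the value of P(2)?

Write P(x) = ax³ + bx² + cx + d; the 4 given values yield a linear system in the 4 coefficients.
Solving, the leading coefficient vanishes, and P(x) = 9x² - 4x - 5.
Then P(2) = 23.

23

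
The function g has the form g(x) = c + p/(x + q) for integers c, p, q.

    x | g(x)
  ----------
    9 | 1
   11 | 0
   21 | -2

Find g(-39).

-5

(g(x) − c)(x + q) = p for each data point; the three points give a linear system in c and q, then p follows.
Solving: c = -4, q = -1, p = 40, so g(x) = -4 + 40/(x − 1).
Then g(-39) = -4 + 40/(-40) = -5.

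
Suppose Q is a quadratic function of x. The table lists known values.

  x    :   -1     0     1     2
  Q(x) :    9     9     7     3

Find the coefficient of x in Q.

-1

Write Q(x) = ax² + bx + c; the 4 given values yield a linear system in the 3 coefficients.
Solving, Q(x) = -x² - x + 9.
The coefficient of x is -1.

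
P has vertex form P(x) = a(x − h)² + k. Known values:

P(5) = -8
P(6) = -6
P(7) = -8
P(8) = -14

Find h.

6

First differences 2, -2, -6; second difference -4 = 2a, so a = -2.
Expanding, the x-coefficient is −2ah = 4h; matching it to the data gives h = 6, and then k = -6.
So P(x) = -2(x − 6)² − 6.
Hence h = 6.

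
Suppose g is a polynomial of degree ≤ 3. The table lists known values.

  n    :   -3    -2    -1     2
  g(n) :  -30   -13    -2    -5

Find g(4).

-37

Write g(n) = an³ + bn² + cn + d; the 4 given values yield a linear system in the 4 coefficients.
Solving, the leading coefficient vanishes, and g(n) = -3n² + 2n + 3.
Then g(4) = -37.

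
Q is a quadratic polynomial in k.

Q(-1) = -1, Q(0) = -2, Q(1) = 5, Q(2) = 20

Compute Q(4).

First differences: -1, 7, 15. Second differences: 8, 8.
Level-2 differences are constant, so Q has degree 2.
Fitting a degree-2 polynomial gives Q(k) = 4k² + 3k - 2.
Then Q(4) = 74.

74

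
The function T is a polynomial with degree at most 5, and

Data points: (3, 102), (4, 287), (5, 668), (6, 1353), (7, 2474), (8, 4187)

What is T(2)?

Write T(t) = at^5 + bt^4 + ct³ + dt² + et + p; the 6 given values yield a linear system in the 6 coefficients.
Solving, the leading coefficient vanishes, and T(t) = t^4 + t² + 3t + 3.
Then T(2) = 29.

29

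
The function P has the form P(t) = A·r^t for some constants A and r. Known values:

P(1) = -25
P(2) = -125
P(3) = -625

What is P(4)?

-3125

Consecutive ratio: -125/(-25) = 5, and -625/(-125) = 5, so r = 5.
Then A·5^1 = -25 gives A = -5, and P(t) = -5·5^t.
P(4) = -5·5^4 = -3125.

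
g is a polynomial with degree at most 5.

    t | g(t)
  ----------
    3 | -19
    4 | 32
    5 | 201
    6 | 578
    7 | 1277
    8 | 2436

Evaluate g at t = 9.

4217

Write g(t) = at^5 + bt^4 + ct³ + dt² + et + p; the 6 given values yield a linear system in the 6 coefficients.
Solving, the leading coefficient vanishes, and g(t) = t^4 - 3t³ - 2t² + t - 4.
Then g(9) = 4217.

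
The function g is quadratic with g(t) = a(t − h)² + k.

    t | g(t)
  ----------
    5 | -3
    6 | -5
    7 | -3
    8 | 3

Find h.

First differences -2, 2, 6; second difference 4 = 2a, so a = 2.
Expanding, the t-coefficient is −2ah = -4h; matching it to the data gives h = 6, and then k = -5.
So g(t) = 2(t − 6)² − 5.
Hence h = 6.

6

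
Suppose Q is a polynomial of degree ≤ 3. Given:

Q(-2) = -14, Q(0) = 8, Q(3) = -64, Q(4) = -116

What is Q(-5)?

-152

Write Q(n) = an³ + bn² + cn + d; the 4 given values yield a linear system in the 4 coefficients.
Solving, the leading coefficient vanishes, and Q(n) = -7n² - 3n + 8.
Then Q(-5) = -152.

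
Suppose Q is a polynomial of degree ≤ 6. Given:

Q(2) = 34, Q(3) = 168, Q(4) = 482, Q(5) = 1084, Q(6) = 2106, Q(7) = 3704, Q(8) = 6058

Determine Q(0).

First differences: 134, 314, 602, 1022, 1598, 2354. Second differences: 180, 288, 420, 576, 756. Third differences: 108, 132, 156, 180. Fourth differences: 24, 24, 24.
Level-4 differences are constant, so Q has degree 4.
Fitting a degree-4 polynomial gives Q(x) = x^4 + 4x³ - x² - 2x - 6.
Then Q(0) = -6.

-6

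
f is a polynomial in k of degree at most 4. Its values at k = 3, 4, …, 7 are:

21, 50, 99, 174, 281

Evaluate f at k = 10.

Write f(k) = ak^4 + bk³ + ck² + dk + e; the 5 given values yield a linear system in the 5 coefficients.
Solving, the leading coefficient vanishes, and f(k) = k³ - 2k² + 6k - 6.
Then f(10) = 854.

854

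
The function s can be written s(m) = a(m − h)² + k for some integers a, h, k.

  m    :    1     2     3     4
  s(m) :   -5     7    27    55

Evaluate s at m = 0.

-9

First differences 12, 20, 28; second difference 8 = 2a, so a = 4.
Expanding, the m-coefficient is −2ah = -8h; matching it to the data gives h = 0, and then k = -9.
So s(m) = 4(m + 0)² − 9.
s(0) = 4·0² − 9 = -9.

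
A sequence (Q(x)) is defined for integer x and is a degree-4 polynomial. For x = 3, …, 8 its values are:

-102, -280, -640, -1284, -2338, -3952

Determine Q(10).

-9580

Write Q(x) = ax^4 + bx³ + cx² + dx + e; the 6 given values yield a linear system in the 5 coefficients.
Solving, Q(x) = -x^4 + x³ - 6x² + 2x.
Then Q(10) = -9580.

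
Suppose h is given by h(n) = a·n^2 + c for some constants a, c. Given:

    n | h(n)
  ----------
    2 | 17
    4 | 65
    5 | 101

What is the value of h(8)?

From h(2) = 17 and h(4) = 65: 4a + c = 17 and 16a + c = 65.
Subtracting: 12a = 48, so a = 4; then c = 17 − 4·4 = 1.
So h(n) = 4n² + 1, and h(8) = 257.

257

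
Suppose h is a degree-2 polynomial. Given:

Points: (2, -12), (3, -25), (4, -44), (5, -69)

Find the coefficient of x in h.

First differences: -13, -19, -25. Second differences: -6, -6.
Level-2 differences are constant, so h has degree 2.
Fitting a degree-2 polynomial gives h(x) = -3x² + 2x - 4.
The coefficient of x is 2.

2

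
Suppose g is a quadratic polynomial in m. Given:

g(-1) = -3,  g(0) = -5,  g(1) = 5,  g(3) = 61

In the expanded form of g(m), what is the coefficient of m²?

6

Write g(m) = am² + bm + c; the 4 given values yield a linear system in the 3 coefficients.
Solving, g(m) = 6m² + 4m - 5.
The coefficient of m² is 6.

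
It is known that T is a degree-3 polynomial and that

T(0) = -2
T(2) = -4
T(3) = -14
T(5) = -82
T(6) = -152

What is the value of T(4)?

-38

Write T(n) = an³ + bn² + cn + d; the 5 given values yield a linear system in the 4 coefficients.
Solving, T(n) = -n³ + 2n² - n - 2.
Then T(4) = -38.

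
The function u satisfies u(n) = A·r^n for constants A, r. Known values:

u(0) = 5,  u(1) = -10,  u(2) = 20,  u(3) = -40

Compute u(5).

Consecutive ratio: -10/5 = -2, and 20/(-10) = -2, so r = -2.
Then A·(-2)^0 = 5 gives A = 5, and u(n) = 5·(-2)^n.
u(5) = 5·(-2)^5 = -160.

-160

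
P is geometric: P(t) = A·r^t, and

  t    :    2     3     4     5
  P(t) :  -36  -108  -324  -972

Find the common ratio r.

Consecutive ratio: -108/(-36) = 3, and -324/(-108) = 3, so r = 3.
Then A·3^2 = -36 gives A = -4, and P(t) = -4·3^t.

3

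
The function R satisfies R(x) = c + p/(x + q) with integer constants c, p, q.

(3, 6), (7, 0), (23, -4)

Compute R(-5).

-18

(R(x) − c)(x + q) = p for each data point; the three points give a linear system in c and q, then p follows.
Solving: c = -6, q = 1, p = 48, so R(x) = -6 + 48/(x + 1).
Then R(-5) = -6 + 48/(-4) = -18.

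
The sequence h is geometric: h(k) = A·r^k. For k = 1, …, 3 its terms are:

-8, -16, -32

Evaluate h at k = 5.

Consecutive ratio: -16/(-8) = 2, and -32/(-16) = 2, so r = 2.
Then A·2^1 = -8 gives A = -4, and h(k) = -4·2^k.
h(5) = -4·2^5 = -128.

-128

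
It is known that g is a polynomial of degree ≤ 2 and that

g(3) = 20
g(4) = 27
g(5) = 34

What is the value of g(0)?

-1

Write g(x) = ax² + bx + c; the 3 given values yield a linear system in the 3 coefficients.
Solving, the leading coefficient vanishes, and g(x) = 7x - 1.
Then g(0) = -1.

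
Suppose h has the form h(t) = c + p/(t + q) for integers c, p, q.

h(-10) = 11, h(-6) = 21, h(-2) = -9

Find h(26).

5

(h(t) − c)(t + q) = p for each data point; the three points give a linear system in c and q, then p follows.
Solving: c = 6, q = 4, p = -30, so h(t) = 6 − 30/(t + 4).
Then h(26) = 6 − 30/30 = 5.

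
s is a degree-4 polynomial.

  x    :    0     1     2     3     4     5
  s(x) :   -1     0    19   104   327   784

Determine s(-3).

-16

Write s(x) = ax^4 + bx³ + cx² + dx + e; the 6 given values yield a linear system in the 5 coefficients.
Solving, s(x) = x^4 + 2x³ - 4x² + 2x - 1.
Then s(-3) = -16.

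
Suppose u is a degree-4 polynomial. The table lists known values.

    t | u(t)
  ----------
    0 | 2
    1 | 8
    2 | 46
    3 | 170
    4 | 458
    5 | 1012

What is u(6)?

1958

First differences: 6, 38, 124, 288, 554. Second differences: 32, 86, 164, 266. Third differences: 54, 78, 102. Fourth differences: 24, 24.
Level-4 differences are constant, so u has degree 4.
Extending the table by one column gives the next first difference 946, so u(6) = 1012 + 946 = 1958.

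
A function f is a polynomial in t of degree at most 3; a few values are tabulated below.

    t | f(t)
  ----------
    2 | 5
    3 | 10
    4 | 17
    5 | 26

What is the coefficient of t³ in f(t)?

0

First differences: 5, 7, 9. Second differences: 2, 2.
Level-2 differences are constant, so f has degree 2.
Fitting a degree-2 polynomial gives f(t) = t² + 1.
The coefficient of t³ is 0.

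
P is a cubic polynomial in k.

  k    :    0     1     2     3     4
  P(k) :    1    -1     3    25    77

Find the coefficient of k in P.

-1

First differences: -2, 4, 22, 52. Second differences: 6, 18, 30. Third differences: 12, 12.
Level-3 differences are constant, so P has degree 3.
Fitting a degree-3 polynomial gives P(k) = 2k³ - 3k² - k + 1.
The coefficient of k is -1.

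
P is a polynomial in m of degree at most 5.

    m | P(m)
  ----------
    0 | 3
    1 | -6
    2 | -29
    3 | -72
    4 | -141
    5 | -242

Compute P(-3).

Write P(m) = am^5 + bm^4 + cm³ + dm² + em + p; the 6 given values yield a linear system in the 6 coefficients.
Solving, the top 2 coefficients vanish, and P(m) = -m³ - 4m² - 4m + 3.
Then P(-3) = 6.

6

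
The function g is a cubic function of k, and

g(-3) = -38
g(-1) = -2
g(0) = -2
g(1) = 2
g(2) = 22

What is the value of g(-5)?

-202

Write g(k) = ak³ + bk² + ck + d; the 5 given values yield a linear system in the 4 coefficients.
Solving, g(k) = 2k³ + 2k² - 2.
Then g(-5) = -202.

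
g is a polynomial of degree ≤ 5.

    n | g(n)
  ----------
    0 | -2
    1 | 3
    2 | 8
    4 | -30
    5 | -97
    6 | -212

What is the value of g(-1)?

5

Write g(n) = an^5 + bn^4 + cn³ + dn² + en + p; the 6 given values yield a linear system in the 6 coefficients.
Solving, the top 2 coefficients vanish, and g(n) = -2n³ + 6n² + n - 2.
Then g(-1) = 5.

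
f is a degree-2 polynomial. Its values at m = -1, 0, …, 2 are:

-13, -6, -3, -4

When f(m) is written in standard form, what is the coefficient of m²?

-2

Write f(m) = am² + bm + c; the 4 given values yield a linear system in the 3 coefficients.
Solving, f(m) = -2m² + 5m - 6.
The coefficient of m² is -2.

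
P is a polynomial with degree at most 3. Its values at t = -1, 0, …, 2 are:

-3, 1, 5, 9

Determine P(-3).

First differences: 4, 4, 4.
Level-1 differences are constant, so P has degree 1.
Fitting a degree-1 polynomial gives P(t) = 4t + 1.
Then P(-3) = -11.

-11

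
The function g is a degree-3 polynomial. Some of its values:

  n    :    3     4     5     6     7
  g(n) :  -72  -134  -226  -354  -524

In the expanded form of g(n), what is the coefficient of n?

-4

First differences: -62, -92, -128, -170. Second differences: -30, -36, -42. Third differences: -6, -6.
Level-3 differences are constant, so g has degree 3.
Fitting a degree-3 polynomial gives g(n) = -n³ - 3n² - 4n - 6.
The coefficient of n is -4.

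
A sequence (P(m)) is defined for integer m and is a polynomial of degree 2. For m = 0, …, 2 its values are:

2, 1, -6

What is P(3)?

Write P(m) = am² + bm + c; the 3 given values yield a linear system in the 3 coefficients.
Solving, P(m) = -3m² + 2m + 2.
Then P(3) = -19.

-19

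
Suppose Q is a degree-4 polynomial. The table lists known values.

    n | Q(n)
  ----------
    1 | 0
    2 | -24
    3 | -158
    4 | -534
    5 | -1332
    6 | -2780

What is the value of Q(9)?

First differences: -24, -134, -376, -798, -1448. Second differences: -110, -242, -422, -650. Third differences: -132, -180, -228. Fourth differences: -48, -48.
Level-4 differences are constant, so Q has degree 4.
Fitting a degree-4 polynomial gives Q(n) = -2n^4 - 2n³ + 7n² - n - 2.
Then Q(9) = -14024.

-14024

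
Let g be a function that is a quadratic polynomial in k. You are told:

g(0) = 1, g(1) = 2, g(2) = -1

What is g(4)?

Write g(k) = ak² + bk + c; the 3 given values yield a linear system in the 3 coefficients.
Solving, g(k) = -2k² + 3k + 1.
Then g(4) = -19.

-19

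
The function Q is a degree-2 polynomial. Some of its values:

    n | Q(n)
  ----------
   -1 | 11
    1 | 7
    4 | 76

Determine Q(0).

4

Write Q(n) = an² + bn + c; the 3 given values yield a linear system in the 3 coefficients.
Solving, Q(n) = 5n² - 2n + 4.
Then Q(0) = 4.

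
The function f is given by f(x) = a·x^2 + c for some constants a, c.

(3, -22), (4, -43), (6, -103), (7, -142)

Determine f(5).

From f(3) = -22 and f(4) = -43: 9a + c = -22 and 16a + c = -43.
Subtracting: 7a = -21, so a = -3; then c = -22 − (-3)·9 = 5.
So f(x) = -3x² + 5, and f(5) = -70.

-70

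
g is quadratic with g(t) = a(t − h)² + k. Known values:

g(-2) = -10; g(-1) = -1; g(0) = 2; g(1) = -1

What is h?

0

First differences 9, 3, -3; second difference -6 = 2a, so a = -3.
Expanding, the t-coefficient is −2ah = 6h; matching it to the data gives h = 0, and then k = 2.
So g(t) = -3(t + 0)² + 2.
Hence h = 0.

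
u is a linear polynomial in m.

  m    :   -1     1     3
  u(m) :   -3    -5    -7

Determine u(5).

-9

Write u(m) = am + b; the 3 given values yield a linear system in the 2 coefficients.
Solving, u(m) = -m - 4.
Then u(5) = -9.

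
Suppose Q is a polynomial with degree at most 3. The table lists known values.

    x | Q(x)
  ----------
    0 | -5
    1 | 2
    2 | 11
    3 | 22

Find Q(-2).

-13

First differences: 7, 9, 11. Second differences: 2, 2.
Level-2 differences are constant, so Q has degree 2.
Fitting a degree-2 polynomial gives Q(x) = x² + 6x - 5.
Then Q(-2) = -13.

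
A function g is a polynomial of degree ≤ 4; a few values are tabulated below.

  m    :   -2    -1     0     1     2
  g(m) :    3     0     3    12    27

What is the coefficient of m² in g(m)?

3

First differences: -3, 3, 9, 15. Second differences: 6, 6, 6.
Level-2 differences are constant, so g has degree 2.
Fitting a degree-2 polynomial gives g(m) = 3m² + 6m + 3.
The coefficient of m² is 3.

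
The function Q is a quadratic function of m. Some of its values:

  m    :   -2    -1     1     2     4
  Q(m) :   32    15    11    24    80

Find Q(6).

Write Q(m) = am² + bm + c; the 5 given values yield a linear system in the 3 coefficients.
Solving, Q(m) = 5m² - 2m + 8.
Then Q(6) = 176.

176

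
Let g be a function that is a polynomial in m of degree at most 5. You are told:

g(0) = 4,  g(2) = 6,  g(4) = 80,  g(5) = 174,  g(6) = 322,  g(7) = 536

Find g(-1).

0

Write g(m) = am^5 + bm^4 + cm³ + dm² + em + p; the 6 given values yield a linear system in the 6 coefficients.
Solving, the top 2 coefficients vanish, and g(m) = 2m³ - 3m² - m + 4.
Then g(-1) = 0.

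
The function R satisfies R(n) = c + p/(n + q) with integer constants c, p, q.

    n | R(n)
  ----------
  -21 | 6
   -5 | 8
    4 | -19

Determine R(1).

(R(n) − c)(n + q) = p for each data point; the three points give a linear system in c and q, then p follows.
Solving: c = 5, q = -3, p = -24, so R(n) = 5 − 24/(n − 3).
Then R(1) = 5 − 24/(-2) = 17.

17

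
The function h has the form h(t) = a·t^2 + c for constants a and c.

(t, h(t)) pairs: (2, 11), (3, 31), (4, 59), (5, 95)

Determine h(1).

-1

From h(2) = 11 and h(3) = 31: 4a + c = 11 and 9a + c = 31.
Subtracting: 5a = 20, so a = 4; then c = 11 − 4·4 = -5.
So h(t) = 4t² − 5, and h(1) = -1.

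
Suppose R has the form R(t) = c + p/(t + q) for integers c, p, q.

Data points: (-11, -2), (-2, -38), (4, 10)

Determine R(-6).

-6

(R(t) − c)(t + q) = p for each data point; the three points give a linear system in c and q, then p follows.
Solving: c = 2, q = 1, p = 40, so R(t) = 2 + 40/(t + 1).
Then R(-6) = 2 + 40/(-5) = -6.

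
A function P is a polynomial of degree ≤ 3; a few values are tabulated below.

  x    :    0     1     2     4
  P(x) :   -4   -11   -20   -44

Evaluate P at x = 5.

Write P(x) = ax³ + bx² + cx + d; the 4 given values yield a linear system in the 4 coefficients.
Solving, the leading coefficient vanishes, and P(x) = -x² - 6x - 4.
Then P(5) = -59.

-59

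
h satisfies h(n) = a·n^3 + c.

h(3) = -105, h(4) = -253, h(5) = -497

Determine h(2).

-29

From h(3) = -105 and h(4) = -253: 27a + c = -105 and 64a + c = -253.
Subtracting: 37a = -148, so a = -4; then c = -105 − (-4)·27 = 3.
So h(n) = -4n³ + 3, and h(2) = -29.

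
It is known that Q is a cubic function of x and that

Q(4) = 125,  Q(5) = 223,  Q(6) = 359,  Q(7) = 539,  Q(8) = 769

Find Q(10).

First differences: 98, 136, 180, 230. Second differences: 38, 44, 50. Third differences: 6, 6.
Level-3 differences are constant, so Q has degree 3.
Fitting a degree-3 polynomial gives Q(x) = x³ + 4x² + x - 7.
Then Q(10) = 1403.

1403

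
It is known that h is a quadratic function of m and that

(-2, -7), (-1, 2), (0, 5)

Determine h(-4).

-43

Write h(m) = am² + bm + c; the 3 given values yield a linear system in the 3 coefficients.
Solving, h(m) = -3m² + 5.
Then h(-4) = -43.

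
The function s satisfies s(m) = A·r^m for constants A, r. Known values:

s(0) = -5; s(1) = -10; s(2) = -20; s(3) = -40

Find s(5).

Consecutive ratio: -10/(-5) = 2, and -20/(-10) = 2, so r = 2.
Then A·2^0 = -5 gives A = -5, and s(m) = -5·2^m.
s(5) = -5·2^5 = -160.

-160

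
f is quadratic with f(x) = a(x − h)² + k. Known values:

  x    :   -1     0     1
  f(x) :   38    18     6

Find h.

2

First differences -20, -12; second difference 8 = 2a, so a = 4.
Expanding, the x-coefficient is −2ah = -8h; matching it to the data gives h = 2, and then k = 2.
So f(x) = 4(x − 2)² + 2.
Hence h = 2.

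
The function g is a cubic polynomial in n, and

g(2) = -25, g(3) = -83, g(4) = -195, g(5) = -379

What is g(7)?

Write g(n) = an³ + bn² + cn + d; the 4 given values yield a linear system in the 4 coefficients.
Solving, g(n) = -3n³ - n + 1.
Then g(7) = -1035.

-1035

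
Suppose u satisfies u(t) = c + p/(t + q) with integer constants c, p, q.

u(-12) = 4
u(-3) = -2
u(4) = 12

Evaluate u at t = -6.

2

(u(t) − c)(t + q) = p for each data point; the three points give a linear system in c and q, then p follows.
Solving: c = 6, q = 0, p = 24, so u(t) = 6 + 24/(t + 0).
Then u(-6) = 6 + 24/(-6) = 2.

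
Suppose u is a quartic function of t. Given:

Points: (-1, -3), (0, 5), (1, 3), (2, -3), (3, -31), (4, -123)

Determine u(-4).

Write u(t) = at^4 + bt³ + ct² + dt + e; the 6 given values yield a linear system in the 5 coefficients.
Solving, u(t) = -t^4 + 3t³ - 4t² + 5.
Then u(-4) = -507.

-507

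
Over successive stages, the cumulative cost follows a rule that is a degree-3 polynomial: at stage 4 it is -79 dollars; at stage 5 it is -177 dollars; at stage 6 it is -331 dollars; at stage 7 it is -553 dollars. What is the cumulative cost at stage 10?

-1747

Write the value at m as T(m).
Write T(m) = am³ + bm² + cm + d; the 4 given values yield a linear system in the 4 coefficients.
Solving, T(m) = -2m³ + 2m² + 6m - 7.
Then T(10) = -1747.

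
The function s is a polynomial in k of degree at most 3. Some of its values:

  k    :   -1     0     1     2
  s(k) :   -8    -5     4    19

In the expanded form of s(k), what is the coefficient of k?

6

First differences: 3, 9, 15. Second differences: 6, 6.
Level-2 differences are constant, so s has degree 2.
Fitting a degree-2 polynomial gives s(k) = 3k² + 6k - 5.
The coefficient of k is 6.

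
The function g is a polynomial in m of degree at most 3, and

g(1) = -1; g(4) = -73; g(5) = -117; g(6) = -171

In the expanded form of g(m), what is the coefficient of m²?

-5

Write g(m) = am³ + bm² + cm + d; the 4 given values yield a linear system in the 4 coefficients.
Solving, the leading coefficient vanishes, and g(m) = -5m² + m + 3.
The coefficient of m² is -5.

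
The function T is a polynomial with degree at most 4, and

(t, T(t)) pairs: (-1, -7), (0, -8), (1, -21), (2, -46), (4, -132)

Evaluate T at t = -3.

-41

Write T(t) = at^4 + bt³ + ct² + dt + e; the 5 given values yield a linear system in the 5 coefficients.
Solving, the top 2 coefficients vanish, and T(t) = -6t² - 7t - 8.
Then T(-3) = -41.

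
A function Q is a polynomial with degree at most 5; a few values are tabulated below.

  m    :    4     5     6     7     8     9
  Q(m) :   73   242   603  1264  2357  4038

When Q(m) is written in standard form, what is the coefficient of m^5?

0

First differences: 169, 361, 661, 1093, 1681. Second differences: 192, 300, 432, 588. Third differences: 108, 132, 156. Fourth differences: 24, 24.
Level-4 differences are constant, so Q has degree 4.
Fitting a degree-4 polynomial gives Q(m) = m^4 - 4m³ + 5m² - m - 3.
The coefficient of m^5 is 0.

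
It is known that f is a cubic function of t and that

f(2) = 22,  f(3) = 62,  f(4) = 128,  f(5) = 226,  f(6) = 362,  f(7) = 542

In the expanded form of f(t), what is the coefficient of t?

First differences: 40, 66, 98, 136, 180. Second differences: 26, 32, 38, 44. Third differences: 6, 6, 6.
Level-3 differences are constant, so f has degree 3.
Fitting a degree-3 polynomial gives f(t) = t³ + 4t² + t - 4.
The coefficient of t is 1.

1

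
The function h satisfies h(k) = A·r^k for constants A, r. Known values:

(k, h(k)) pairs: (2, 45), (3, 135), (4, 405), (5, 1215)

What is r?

Consecutive ratio: 135/45 = 3, and 405/135 = 3, so r = 3.
Then A·3^2 = 45 gives A = 5, and h(k) = 5·3^k.

3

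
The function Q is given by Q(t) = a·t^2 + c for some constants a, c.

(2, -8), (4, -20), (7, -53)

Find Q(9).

From Q(2) = -8 and Q(4) = -20: 4a + c = -8 and 16a + c = -20.
Subtracting: 12a = -12, so a = -1; then c = -8 − (-1)·4 = -4.
So Q(t) = -1t² − 4, and Q(9) = -85.

-85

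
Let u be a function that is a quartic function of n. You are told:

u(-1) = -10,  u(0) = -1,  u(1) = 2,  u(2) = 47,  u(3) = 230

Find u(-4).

Write u(n) = an^4 + bn³ + cn² + dn + e; the 5 given values yield a linear system in the 5 coefficients.
Solving, u(n) = 2n^4 + 4n³ - 5n² + 2n - 1.
Then u(-4) = 167.

167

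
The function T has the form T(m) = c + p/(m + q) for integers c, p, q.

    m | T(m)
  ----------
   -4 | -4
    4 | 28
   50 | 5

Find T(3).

(T(m) − c)(m + q) = p for each data point; the three points give a linear system in c and q, then p follows.
Solving: c = 4, q = -2, p = 48, so T(m) = 4 + 48/(m − 2).
Then T(3) = 4 + 48/1 = 52.

52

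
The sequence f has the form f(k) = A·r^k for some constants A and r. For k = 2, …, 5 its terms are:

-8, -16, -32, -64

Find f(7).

-256

Consecutive ratio: -16/(-8) = 2, and -32/(-16) = 2, so r = 2.
Then A·2^2 = -8 gives A = -2, and f(k) = -2·2^k.
f(7) = -2·2^7 = -256.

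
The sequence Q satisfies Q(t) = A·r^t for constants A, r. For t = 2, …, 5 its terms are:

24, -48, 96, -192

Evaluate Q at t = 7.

Consecutive ratio: -48/24 = -2, and 96/(-48) = -2, so r = -2.
Then A·(-2)^2 = 24 gives A = 6, and Q(t) = 6·(-2)^t.
Q(7) = 6·(-2)^7 = -768.

-768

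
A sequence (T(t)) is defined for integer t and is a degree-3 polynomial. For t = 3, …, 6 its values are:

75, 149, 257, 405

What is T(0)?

-3

Write T(t) = at³ + bt² + ct + d; the 4 given values yield a linear system in the 4 coefficients.
Solving, T(t) = t³ + 5t² + 2t - 3.
Then T(0) = -3.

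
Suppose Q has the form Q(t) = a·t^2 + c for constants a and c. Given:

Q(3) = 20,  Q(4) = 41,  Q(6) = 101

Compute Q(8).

From Q(3) = 20 and Q(4) = 41: 9a + c = 20 and 16a + c = 41.
Subtracting: 7a = 21, so a = 3; then c = 20 − 3·9 = -7.
So Q(t) = 3t² − 7, and Q(8) = 185.

185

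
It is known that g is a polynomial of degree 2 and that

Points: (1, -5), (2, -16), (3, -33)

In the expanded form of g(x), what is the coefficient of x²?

-3

Write g(x) = ax² + bx + c; the 3 given values yield a linear system in the 3 coefficients.
Solving, g(x) = -3x² - 2x.
The coefficient of x² is -3.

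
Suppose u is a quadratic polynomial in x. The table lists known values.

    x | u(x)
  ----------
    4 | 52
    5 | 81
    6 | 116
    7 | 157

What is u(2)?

Write u(x) = ax² + bx + c; the 4 given values yield a linear system in the 3 coefficients.
Solving, u(x) = 3x² + 2x - 4.
Then u(2) = 12.

12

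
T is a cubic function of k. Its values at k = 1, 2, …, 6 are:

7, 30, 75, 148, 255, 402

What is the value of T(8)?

First differences: 23, 45, 73, 107, 147. Second differences: 22, 28, 34, 40. Third differences: 6, 6, 6.
Level-3 differences are constant, so T has degree 3.
Fitting a degree-3 polynomial gives T(k) = k³ + 5k² + k.
Then T(8) = 840.

840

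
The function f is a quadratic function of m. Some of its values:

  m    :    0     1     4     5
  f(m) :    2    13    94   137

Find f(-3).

17

Write f(m) = am² + bm + c; the 4 given values yield a linear system in the 3 coefficients.
Solving, f(m) = 4m² + 7m + 2.
Then f(-3) = 17.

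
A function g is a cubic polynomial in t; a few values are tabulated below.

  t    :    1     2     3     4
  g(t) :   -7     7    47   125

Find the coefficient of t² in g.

Write g(t) = at³ + bt² + ct + d; the 4 given values yield a linear system in the 4 coefficients.
Solving, g(t) = 2t³ + t² - 3t - 7.
The coefficient of t² is 1.

1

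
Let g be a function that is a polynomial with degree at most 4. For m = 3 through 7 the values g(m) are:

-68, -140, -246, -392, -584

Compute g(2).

First differences: -72, -106, -146, -192. Second differences: -34, -40, -46. Third differences: -6, -6.
Level-3 differences are constant, so g has degree 3.
Fitting a degree-3 polynomial gives g(m) = -m³ - 5m² + 4.
Then g(2) = -24.

-24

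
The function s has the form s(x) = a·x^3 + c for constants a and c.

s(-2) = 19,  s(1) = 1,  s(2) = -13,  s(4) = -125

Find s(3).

From s(-2) = 19 and s(1) = 1: -8a + c = 19 and 1a + c = 1.
Subtracting: 9a = -18, so a = -2; then c = 19 − (-2)·(-8) = 3.
So s(x) = -2x³ + 3, and s(3) = -51.

-51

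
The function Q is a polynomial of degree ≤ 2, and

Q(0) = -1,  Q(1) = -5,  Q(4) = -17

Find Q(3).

Write Q(t) = at² + bt + c; the 3 given values yield a linear system in the 3 coefficients.
Solving, the leading coefficient vanishes, and Q(t) = -4t - 1.
Then Q(3) = -13.

-13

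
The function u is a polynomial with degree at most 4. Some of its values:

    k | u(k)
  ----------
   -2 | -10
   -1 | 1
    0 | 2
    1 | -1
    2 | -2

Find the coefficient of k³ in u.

Write u(k) = ak^4 + bk³ + ck² + dk + e; the 5 given values yield a linear system in the 5 coefficients.
Solving, the leading coefficient vanishes, and u(k) = k³ - 2k² - 2k + 2.
The coefficient of k³ is 1.

1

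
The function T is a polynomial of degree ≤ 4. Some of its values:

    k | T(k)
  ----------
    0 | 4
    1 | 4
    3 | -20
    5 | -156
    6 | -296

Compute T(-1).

Write T(k) = ak^4 + bk³ + ck² + dk + e; the 5 given values yield a linear system in the 5 coefficients.
Solving, the leading coefficient vanishes, and T(k) = -2k³ + 4k² - 2k + 4.
Then T(-1) = 12.

12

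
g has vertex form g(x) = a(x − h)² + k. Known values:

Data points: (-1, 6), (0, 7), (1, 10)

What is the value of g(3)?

First differences 1, 3; second difference 2 = 2a, so a = 1.
Expanding, the x-coefficient is −2ah = -2h; matching it to the data gives h = -1, and then k = 6.
So g(x) = 1(x + 1)² + 6.
g(3) = 1·4² + 6 = 22.

22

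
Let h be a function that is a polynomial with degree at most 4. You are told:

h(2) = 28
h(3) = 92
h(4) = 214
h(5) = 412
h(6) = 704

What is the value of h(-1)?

First differences: 64, 122, 198, 292. Second differences: 58, 76, 94. Third differences: 18, 18.
Level-3 differences are constant, so h has degree 3.
Fitting a degree-3 polynomial gives h(x) = 3x³ + 2x² - 3x + 2.
Then h(-1) = 4.

4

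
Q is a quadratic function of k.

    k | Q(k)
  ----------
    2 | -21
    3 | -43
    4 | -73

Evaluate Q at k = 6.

Write Q(k) = ak² + bk + c; the 3 given values yield a linear system in the 3 coefficients.
Solving, Q(k) = -4k² - 2k - 1.
Then Q(6) = -157.

-157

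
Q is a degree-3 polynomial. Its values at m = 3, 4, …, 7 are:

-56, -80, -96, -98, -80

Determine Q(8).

-36

First differences: -24, -16, -2, 18. Second differences: 8, 14, 20. Third differences: 6, 6.
Level-3 differences are constant, so Q has degree 3.
Extending the table by one column gives the next first difference 44, so Q(8) = -80 + 44 = -36.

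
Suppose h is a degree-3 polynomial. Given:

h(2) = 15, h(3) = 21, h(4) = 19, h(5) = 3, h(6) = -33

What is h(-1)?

9

First differences: 6, -2, -16, -36. Second differences: -8, -14, -20. Third differences: -6, -6.
Level-3 differences are constant, so h has degree 3.
Fitting a degree-3 polynomial gives h(n) = -n³ + 5n² + 3.
Then h(-1) = 9.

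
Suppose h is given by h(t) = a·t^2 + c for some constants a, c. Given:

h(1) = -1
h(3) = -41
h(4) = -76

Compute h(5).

From h(1) = -1 and h(3) = -41: 1a + c = -1 and 9a + c = -41.
Subtracting: 8a = -40, so a = -5; then c = -1 − (-5)·1 = 4.
So h(t) = -5t² + 4, and h(5) = -121.

-121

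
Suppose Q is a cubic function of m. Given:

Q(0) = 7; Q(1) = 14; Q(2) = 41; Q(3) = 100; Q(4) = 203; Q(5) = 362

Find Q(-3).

-14

First differences: 7, 27, 59, 103, 159. Second differences: 20, 32, 44, 56. Third differences: 12, 12, 12.
Level-3 differences are constant, so Q has degree 3.
Fitting a degree-3 polynomial gives Q(m) = 2m³ + 4m² + m + 7.
Then Q(-3) = -14.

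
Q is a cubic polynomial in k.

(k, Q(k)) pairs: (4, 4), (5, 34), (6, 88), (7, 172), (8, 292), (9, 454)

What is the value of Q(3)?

-8

First differences: 30, 54, 84, 120, 162. Second differences: 24, 30, 36, 42. Third differences: 6, 6, 6.
Level-3 differences are constant, so Q has degree 3.
Fitting a degree-3 polynomial gives Q(k) = k³ - 3k² - 4k + 4.
Then Q(3) = -8.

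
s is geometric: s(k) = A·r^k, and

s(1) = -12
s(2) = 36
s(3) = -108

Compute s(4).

324

Consecutive ratio: 36/(-12) = -3, and -108/36 = -3, so r = -3.
Then A·(-3)^1 = -12 gives A = 4, and s(k) = 4·(-3)^k.
s(4) = 4·(-3)^4 = 324.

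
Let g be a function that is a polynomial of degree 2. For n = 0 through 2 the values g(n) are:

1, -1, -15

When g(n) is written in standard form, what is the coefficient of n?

4

Write g(n) = an² + bn + c; the 3 given values yield a linear system in the 3 coefficients.
Solving, g(n) = -6n² + 4n + 1.
The coefficient of n is 4.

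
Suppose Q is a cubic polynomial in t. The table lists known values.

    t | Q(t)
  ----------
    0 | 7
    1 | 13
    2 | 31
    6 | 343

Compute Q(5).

Write Q(t) = at³ + bt² + ct + d; the 4 given values yield a linear system in the 4 coefficients.
Solving, Q(t) = t³ + 3t² + 2t + 7.
Then Q(5) = 217.

217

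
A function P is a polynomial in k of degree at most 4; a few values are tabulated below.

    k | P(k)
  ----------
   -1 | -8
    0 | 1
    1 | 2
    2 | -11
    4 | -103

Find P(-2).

Write P(k) = ak^4 + bk³ + ck² + dk + e; the 5 given values yield a linear system in the 5 coefficients.
Solving, the leading coefficient vanishes, and P(k) = -k³ - 4k² + 6k + 1.
Then P(-2) = -19.

-19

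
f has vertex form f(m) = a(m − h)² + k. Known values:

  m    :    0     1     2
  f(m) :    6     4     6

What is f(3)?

First differences -2, 2; second difference 4 = 2a, so a = 2.
Expanding, the m-coefficient is −2ah = -4h; matching it to the data gives h = 1, and then k = 4.
So f(m) = 2(m − 1)² + 4.
f(3) = 2·2² + 4 = 12.

12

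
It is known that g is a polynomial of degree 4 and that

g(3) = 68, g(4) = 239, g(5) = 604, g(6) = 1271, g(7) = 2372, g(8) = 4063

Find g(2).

7

First differences: 171, 365, 667, 1101, 1691. Second differences: 194, 302, 434, 590. Third differences: 108, 132, 156. Fourth differences: 24, 24.
Level-4 differences are constant, so g has degree 4.
Fitting a degree-4 polynomial gives g(n) = n^4 - 4n - 1.
Then g(2) = 7.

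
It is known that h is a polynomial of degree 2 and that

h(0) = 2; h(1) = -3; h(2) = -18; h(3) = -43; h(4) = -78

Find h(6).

-178

First differences: -5, -15, -25, -35. Second differences: -10, -10, -10.
Level-2 differences are constant, so h has degree 2.
Fitting a degree-2 polynomial gives h(n) = -5n² + 2.
Then h(6) = -178.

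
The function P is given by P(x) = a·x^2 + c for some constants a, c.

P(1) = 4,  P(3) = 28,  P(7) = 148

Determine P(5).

From P(1) = 4 and P(3) = 28: 1a + c = 4 and 9a + c = 28.
Subtracting: 8a = 24, so a = 3; then c = 4 − 3·1 = 1.
So P(x) = 3x² + 1, and P(5) = 76.

76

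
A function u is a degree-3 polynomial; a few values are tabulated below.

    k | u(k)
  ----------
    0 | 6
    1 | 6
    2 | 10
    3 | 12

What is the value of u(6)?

-54

Write u(k) = ak³ + bk² + ck + d; the 4 given values yield a linear system in the 4 coefficients.
Solving, u(k) = -k³ + 5k² - 4k + 6.
Then u(6) = -54.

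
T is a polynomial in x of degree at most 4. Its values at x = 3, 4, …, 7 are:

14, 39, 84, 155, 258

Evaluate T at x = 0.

Write T(x) = ax^4 + bx³ + cx² + dx + e; the 5 given values yield a linear system in the 5 coefficients.
Solving, the leading coefficient vanishes, and T(x) = x³ - 2x² + 2x - 1.
Then T(0) = -1.

-1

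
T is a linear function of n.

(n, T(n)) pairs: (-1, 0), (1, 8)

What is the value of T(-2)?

-4

Write T(n) = an + b; the 2 given values yield a linear system in the 2 coefficients.
Solving, T(n) = 4n + 4.
Then T(-2) = -4.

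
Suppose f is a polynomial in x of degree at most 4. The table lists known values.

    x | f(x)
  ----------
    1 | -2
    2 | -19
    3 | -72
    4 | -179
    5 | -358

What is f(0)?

First differences: -17, -53, -107, -179. Second differences: -36, -54, -72. Third differences: -18, -18.
Level-3 differences are constant, so f has degree 3.
Fitting a degree-3 polynomial gives f(x) = -3x³ + 4x - 3.
Then f(0) = -3.

-3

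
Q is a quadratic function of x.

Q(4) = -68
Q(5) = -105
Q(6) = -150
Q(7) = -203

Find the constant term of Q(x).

0

Write Q(x) = ax² + bx + c; the 4 given values yield a linear system in the 3 coefficients.
Solving, Q(x) = -4x² - x.
The constant term is Q(0) = 0.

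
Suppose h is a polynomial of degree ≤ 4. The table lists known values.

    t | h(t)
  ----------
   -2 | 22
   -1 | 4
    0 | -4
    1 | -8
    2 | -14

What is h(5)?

-104

Write h(t) = at^4 + bt³ + ct² + dt + e; the 5 given values yield a linear system in the 5 coefficients.
Solving, the leading coefficient vanishes, and h(t) = -t³ + 2t² - 5t - 4.
Then h(5) = -104.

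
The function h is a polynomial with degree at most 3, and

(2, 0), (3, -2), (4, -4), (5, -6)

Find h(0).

4

First differences: -2, -2, -2.
Level-1 differences are constant, so h has degree 1.
Fitting a degree-1 polynomial gives h(n) = -2n + 4.
Then h(0) = 4.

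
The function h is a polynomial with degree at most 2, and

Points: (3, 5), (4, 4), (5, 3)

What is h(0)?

8

Write h(x) = ax² + bx + c; the 3 given values yield a linear system in the 3 coefficients.
Solving, the leading coefficient vanishes, and h(x) = -x + 8.
Then h(0) = 8.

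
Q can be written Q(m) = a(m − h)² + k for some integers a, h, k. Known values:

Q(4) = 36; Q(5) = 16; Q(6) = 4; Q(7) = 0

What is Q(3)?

First differences -20, -12, -4; second difference 8 = 2a, so a = 4.
Expanding, the m-coefficient is −2ah = -8h; matching it to the data gives h = 7, and then k = 0.
So Q(m) = 4(m − 7)² + 0.
Q(3) = 4·(-4)² + 0 = 64.

64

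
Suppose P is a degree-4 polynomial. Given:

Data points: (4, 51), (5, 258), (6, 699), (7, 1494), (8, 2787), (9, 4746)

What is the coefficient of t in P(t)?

-4

First differences: 207, 441, 795, 1293, 1959. Second differences: 234, 354, 498, 666. Third differences: 120, 144, 168. Fourth differences: 24, 24.
Level-4 differences are constant, so P has degree 4.
Fitting a degree-4 polynomial gives P(t) = t^4 - 2t³ - 4t² - 4t + 3.
The coefficient of t is -4.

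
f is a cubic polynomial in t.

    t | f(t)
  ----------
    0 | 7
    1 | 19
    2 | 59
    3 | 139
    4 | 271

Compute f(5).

First differences: 12, 40, 80, 132. Second differences: 28, 40, 52. Third differences: 12, 12.
Level-3 differences are constant, so f has degree 3.
Extending the table by one column gives the next first difference 196, so f(5) = 271 + 196 = 467.

467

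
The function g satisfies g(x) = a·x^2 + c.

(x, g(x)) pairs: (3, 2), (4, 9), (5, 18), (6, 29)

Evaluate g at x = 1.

From g(3) = 2 and g(4) = 9: 9a + c = 2 and 16a + c = 9.
Subtracting: 7a = 7, so a = 1; then c = 2 − 1·9 = -7.
So g(x) = 1x² − 7, and g(1) = -6.

-6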